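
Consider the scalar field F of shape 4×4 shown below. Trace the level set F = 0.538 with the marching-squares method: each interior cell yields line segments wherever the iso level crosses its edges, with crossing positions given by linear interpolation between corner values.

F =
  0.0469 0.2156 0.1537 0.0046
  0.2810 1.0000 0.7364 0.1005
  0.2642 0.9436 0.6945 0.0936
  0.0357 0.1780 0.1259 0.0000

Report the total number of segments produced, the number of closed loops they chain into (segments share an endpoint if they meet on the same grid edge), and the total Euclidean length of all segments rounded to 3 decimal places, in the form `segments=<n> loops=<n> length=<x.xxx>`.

cell (0,0): code 0100 → (0.411,1.000)–(1.000,0.357)
cell (0,1): code 1100 → (0.660,2.000)–(0.411,1.000)
cell (0,2): code 1000 → (1.000,2.312)–(0.660,2.000)
cell (1,0): code 0110 → (1.000,0.357)–(2.000,0.403)
cell (1,2): code 1001 → (2.000,2.260)–(1.000,2.312)
cell (2,0): code 0010 → (2.000,0.403)–(2.530,1.000)
cell (2,1): code 0011 → (2.530,1.000)–(2.275,2.000)
cell (2,2): code 0001 → (2.275,2.000)–(2.000,2.260)
total: 8 segments, chained into 1 closed loop(s), length Σ = 6.575235

segments=8 loops=1 length=6.575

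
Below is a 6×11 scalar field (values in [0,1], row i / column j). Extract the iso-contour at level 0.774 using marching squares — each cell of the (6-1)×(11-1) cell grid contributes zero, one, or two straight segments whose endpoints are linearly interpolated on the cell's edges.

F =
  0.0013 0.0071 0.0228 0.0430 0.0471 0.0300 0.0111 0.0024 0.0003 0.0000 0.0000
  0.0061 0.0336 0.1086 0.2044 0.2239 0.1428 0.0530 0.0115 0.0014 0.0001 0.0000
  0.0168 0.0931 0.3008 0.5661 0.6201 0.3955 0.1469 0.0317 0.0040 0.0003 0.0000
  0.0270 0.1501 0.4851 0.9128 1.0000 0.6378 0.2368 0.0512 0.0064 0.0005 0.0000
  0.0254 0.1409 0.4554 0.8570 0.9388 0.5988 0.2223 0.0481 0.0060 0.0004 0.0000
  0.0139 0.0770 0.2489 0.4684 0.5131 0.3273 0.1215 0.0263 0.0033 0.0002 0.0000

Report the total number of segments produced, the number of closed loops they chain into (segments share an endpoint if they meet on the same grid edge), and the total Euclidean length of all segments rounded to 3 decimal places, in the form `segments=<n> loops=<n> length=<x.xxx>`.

cell (2,2): code 0100 → (2.600,3.000)–(3.000,2.675)
cell (2,3): code 1100 → (2.405,4.000)–(2.600,3.000)
cell (2,4): code 1000 → (3.000,4.624)–(2.405,4.000)
cell (3,2): code 0110 → (3.000,2.675)–(4.000,2.793)
cell (3,4): code 1001 → (4.000,4.485)–(3.000,4.624)
cell (4,2): code 0010 → (4.000,2.793)–(4.214,3.000)
cell (4,3): code 0011 → (4.214,3.000)–(4.387,4.000)
cell (4,4): code 0001 → (4.387,4.000)–(4.000,4.485)
total: 8 segments, chained into 1 closed loop(s), length Σ = 6.345270

segments=8 loops=1 length=6.345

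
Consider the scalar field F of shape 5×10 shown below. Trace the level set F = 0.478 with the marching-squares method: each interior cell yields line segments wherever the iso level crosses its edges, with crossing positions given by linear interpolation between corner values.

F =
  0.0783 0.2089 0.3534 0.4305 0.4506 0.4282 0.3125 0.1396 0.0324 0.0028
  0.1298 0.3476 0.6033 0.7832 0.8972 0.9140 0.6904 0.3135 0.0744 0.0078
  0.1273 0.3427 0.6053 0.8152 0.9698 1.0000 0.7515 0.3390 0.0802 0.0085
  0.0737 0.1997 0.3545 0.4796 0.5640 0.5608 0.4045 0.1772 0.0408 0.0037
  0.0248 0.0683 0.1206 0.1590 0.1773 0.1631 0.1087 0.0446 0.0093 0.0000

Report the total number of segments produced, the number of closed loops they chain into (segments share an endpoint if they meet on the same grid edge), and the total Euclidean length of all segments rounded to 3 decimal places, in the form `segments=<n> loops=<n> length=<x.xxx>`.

cell (0,1): code 0100 → (0.499,2.000)–(1.000,1.510)
cell (0,2): code 1100 → (0.135,3.000)–(0.499,2.000)
cell (0,3): code 1100 → (0.061,4.000)–(0.135,3.000)
cell (0,4): code 1100 → (0.103,5.000)–(0.061,4.000)
cell (0,5): code 1100 → (0.438,6.000)–(0.103,5.000)
cell (0,6): code 1000 → (1.000,6.564)–(0.438,6.000)
cell (1,1): code 0110 → (1.000,1.510)–(2.000,1.515)
cell (1,6): code 1001 → (2.000,6.663)–(1.000,6.564)
cell (2,1): code 0010 → (2.000,1.515)–(2.508,2.000)
cell (2,2): code 0111 → (2.508,2.000)–(3.000,2.987)
cell (2,5): code 1011 → (3.000,5.530)–(2.788,6.000)
cell (2,6): code 0001 → (2.788,6.000)–(2.000,6.663)
cell (3,2): code 0010 → (3.000,2.987)–(3.005,3.000)
cell (3,3): code 0011 → (3.005,3.000)–(3.222,4.000)
cell (3,4): code 0011 → (3.222,4.000)–(3.208,5.000)
cell (3,5): code 0001 → (3.208,5.000)–(3.000,5.530)
total: 16 segments, chained into 1 closed loop(s), length Σ = 13.581606

segments=16 loops=1 length=13.582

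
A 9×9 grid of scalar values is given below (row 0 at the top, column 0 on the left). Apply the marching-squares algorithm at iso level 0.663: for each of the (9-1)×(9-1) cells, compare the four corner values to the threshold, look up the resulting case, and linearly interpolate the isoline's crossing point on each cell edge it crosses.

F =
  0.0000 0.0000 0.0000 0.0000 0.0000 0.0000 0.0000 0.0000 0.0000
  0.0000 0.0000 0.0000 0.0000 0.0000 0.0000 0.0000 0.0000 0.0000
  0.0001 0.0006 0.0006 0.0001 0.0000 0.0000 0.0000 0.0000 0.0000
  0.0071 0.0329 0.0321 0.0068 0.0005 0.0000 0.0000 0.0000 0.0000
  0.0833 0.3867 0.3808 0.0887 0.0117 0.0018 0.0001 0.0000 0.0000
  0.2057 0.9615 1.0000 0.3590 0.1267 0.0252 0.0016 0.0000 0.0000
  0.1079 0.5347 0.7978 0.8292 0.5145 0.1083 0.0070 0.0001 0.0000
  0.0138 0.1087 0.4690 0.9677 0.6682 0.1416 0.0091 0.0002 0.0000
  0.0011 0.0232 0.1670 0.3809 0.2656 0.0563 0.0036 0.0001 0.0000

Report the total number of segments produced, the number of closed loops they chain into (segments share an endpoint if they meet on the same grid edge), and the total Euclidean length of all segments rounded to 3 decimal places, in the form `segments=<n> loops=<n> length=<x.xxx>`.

segments=14 loops=1 length=9.635

cell (4,0): code 0100 → (4.481,1.000)–(5.000,0.605)
cell (4,1): code 1100 → (4.456,2.000)–(4.481,1.000)
cell (4,2): code 1000 → (5.000,2.526)–(4.456,2.000)
cell (5,0): code 0010 → (5.000,0.605)–(5.699,1.000)
cell (5,1): code 0111 → (5.699,1.000)–(6.000,1.488)
cell (5,2): code 1101 → (5.647,3.000)–(5.000,2.526)
cell (5,3): code 1000 → (6.000,3.528)–(5.647,3.000)
cell (6,1): code 0010 → (6.000,1.488)–(6.410,2.000)
cell (6,2): code 0111 → (6.410,2.000)–(7.000,2.389)
cell (6,3): code 1101 → (6.966,4.000)–(6.000,3.528)
cell (6,4): code 1000 → (7.000,4.010)–(6.966,4.000)
cell (7,2): code 0010 → (7.000,2.389)–(7.519,3.000)
cell (7,3): code 0011 → (7.519,3.000)–(7.013,4.000)
cell (7,4): code 0001 → (7.013,4.000)–(7.000,4.010)
total: 14 segments, chained into 1 closed loop(s), length Σ = 9.635207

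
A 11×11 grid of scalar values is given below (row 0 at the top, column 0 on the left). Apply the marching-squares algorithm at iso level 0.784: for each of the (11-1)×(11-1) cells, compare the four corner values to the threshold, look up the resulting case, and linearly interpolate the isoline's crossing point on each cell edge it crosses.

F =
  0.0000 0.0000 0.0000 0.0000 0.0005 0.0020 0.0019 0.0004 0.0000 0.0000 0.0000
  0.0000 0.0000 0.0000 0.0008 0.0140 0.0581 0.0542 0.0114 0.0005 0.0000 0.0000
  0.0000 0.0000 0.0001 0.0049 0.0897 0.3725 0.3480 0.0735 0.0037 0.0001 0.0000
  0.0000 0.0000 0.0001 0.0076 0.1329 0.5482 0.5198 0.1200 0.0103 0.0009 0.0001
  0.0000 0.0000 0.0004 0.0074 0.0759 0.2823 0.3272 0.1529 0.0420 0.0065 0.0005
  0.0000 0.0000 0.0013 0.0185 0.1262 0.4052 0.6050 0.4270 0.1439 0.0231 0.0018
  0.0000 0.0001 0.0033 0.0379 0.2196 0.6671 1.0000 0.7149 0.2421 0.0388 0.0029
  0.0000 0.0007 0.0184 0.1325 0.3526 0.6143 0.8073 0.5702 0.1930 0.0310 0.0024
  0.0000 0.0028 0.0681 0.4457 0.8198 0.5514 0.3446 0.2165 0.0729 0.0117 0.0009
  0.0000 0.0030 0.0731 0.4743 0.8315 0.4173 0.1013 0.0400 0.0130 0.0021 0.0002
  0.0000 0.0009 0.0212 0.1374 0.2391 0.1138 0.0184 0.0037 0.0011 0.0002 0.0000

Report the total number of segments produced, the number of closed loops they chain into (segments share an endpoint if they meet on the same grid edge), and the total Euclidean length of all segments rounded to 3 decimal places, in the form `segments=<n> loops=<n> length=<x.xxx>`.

segments=12 loops=2 length=6.925

cell (5,5): code 0100 → (5.453,6.000)–(6.000,5.351)
cell (5,6): code 1000 → (6.000,6.758)–(5.453,6.000)
cell (6,5): code 0110 → (6.000,5.351)–(7.000,5.879)
cell (6,6): code 1001 → (7.000,6.098)–(6.000,6.758)
cell (7,3): code 0100 → (7.923,4.000)–(8.000,3.904)
cell (7,4): code 1000 → (8.000,4.133)–(7.923,4.000)
cell (7,5): code 0010 → (7.000,5.879)–(7.050,6.000)
cell (7,6): code 0001 → (7.050,6.000)–(7.000,6.098)
cell (8,3): code 0110 → (8.000,3.904)–(9.000,3.867)
cell (8,4): code 1001 → (9.000,4.115)–(8.000,4.133)
cell (9,3): code 0010 → (9.000,3.867)–(9.080,4.000)
cell (9,4): code 0001 → (9.080,4.000)–(9.000,4.115)
total: 12 segments, chained into 2 closed loop(s), length Σ = 6.925337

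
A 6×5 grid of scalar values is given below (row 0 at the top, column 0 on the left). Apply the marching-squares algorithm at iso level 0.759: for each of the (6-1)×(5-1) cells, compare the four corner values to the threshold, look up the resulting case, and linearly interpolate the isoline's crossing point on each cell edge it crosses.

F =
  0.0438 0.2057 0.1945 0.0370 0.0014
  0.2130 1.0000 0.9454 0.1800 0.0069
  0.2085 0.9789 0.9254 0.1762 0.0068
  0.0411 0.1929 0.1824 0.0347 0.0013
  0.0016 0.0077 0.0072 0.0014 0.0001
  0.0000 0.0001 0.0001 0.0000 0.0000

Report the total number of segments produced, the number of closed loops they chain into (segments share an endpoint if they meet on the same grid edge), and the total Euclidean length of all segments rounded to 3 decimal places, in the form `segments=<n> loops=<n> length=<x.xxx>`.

segments=8 loops=1 length=5.497

cell (0,0): code 0100 → (0.697,1.000)–(1.000,0.694)
cell (0,1): code 1100 → (0.752,2.000)–(0.697,1.000)
cell (0,2): code 1000 → (1.000,2.244)–(0.752,2.000)
cell (1,0): code 0110 → (1.000,0.694)–(2.000,0.715)
cell (1,2): code 1001 → (2.000,2.222)–(1.000,2.244)
cell (2,0): code 0010 → (2.000,0.715)–(2.280,1.000)
cell (2,1): code 0011 → (2.280,1.000)–(2.224,2.000)
cell (2,2): code 0001 → (2.224,2.000)–(2.000,2.222)
total: 8 segments, chained into 1 closed loop(s), length Σ = 5.497452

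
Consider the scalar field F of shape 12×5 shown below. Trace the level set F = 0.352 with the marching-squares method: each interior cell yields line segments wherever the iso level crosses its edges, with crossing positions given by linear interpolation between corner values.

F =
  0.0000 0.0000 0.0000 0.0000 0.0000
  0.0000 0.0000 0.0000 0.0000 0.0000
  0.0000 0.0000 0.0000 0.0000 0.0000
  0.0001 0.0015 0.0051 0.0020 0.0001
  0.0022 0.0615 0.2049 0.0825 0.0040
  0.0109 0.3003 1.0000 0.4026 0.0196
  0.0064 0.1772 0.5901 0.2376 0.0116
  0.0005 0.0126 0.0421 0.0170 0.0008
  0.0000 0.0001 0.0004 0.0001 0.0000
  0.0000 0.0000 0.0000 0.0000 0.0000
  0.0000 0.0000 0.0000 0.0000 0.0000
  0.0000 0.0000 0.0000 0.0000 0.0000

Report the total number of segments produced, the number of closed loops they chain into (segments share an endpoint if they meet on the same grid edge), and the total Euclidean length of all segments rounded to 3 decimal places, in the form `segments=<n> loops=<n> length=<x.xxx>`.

segments=8 loops=1 length=6.320

cell (4,1): code 0100 → (4.185,2.000)–(5.000,1.074)
cell (4,2): code 1100 → (4.842,3.000)–(4.185,2.000)
cell (4,3): code 1000 → (5.000,3.132)–(4.842,3.000)
cell (5,1): code 0110 → (5.000,1.074)–(6.000,1.423)
cell (5,2): code 1011 → (6.000,2.675)–(5.307,3.000)
cell (5,3): code 0001 → (5.307,3.000)–(5.000,3.132)
cell (6,1): code 0010 → (6.000,1.423)–(6.434,2.000)
cell (6,2): code 0001 → (6.434,2.000)–(6.000,2.675)
total: 8 segments, chained into 1 closed loop(s), length Σ = 6.320036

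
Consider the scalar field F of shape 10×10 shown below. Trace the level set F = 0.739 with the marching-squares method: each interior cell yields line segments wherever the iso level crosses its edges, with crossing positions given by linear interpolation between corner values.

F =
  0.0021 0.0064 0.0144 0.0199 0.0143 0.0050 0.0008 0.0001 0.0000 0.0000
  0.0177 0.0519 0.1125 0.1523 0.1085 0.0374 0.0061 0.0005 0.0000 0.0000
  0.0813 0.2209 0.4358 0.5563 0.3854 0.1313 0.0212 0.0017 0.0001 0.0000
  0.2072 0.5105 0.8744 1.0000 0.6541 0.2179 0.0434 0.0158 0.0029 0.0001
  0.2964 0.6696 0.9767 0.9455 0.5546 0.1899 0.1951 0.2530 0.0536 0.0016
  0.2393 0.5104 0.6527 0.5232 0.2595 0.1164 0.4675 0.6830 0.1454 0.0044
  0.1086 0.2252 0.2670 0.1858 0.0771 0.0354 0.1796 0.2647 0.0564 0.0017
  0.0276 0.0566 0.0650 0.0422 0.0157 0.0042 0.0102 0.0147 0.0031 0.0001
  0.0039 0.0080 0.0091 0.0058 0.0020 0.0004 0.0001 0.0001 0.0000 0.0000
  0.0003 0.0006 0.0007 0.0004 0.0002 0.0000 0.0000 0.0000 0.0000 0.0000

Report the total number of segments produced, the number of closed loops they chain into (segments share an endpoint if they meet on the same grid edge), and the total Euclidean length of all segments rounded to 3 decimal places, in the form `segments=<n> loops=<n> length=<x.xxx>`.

segments=8 loops=1 length=7.397

cell (2,1): code 0100 → (2.691,2.000)–(3.000,1.628)
cell (2,2): code 1100 → (2.412,3.000)–(2.691,2.000)
cell (2,3): code 1000 → (3.000,3.755)–(2.412,3.000)
cell (3,1): code 0110 → (3.000,1.628)–(4.000,1.226)
cell (3,3): code 1001 → (4.000,3.528)–(3.000,3.755)
cell (4,1): code 0010 → (4.000,1.226)–(4.734,2.000)
cell (4,2): code 0011 → (4.734,2.000)–(4.489,3.000)
cell (4,3): code 0001 → (4.489,3.000)–(4.000,3.528)
total: 8 segments, chained into 1 closed loop(s), length Σ = 7.397386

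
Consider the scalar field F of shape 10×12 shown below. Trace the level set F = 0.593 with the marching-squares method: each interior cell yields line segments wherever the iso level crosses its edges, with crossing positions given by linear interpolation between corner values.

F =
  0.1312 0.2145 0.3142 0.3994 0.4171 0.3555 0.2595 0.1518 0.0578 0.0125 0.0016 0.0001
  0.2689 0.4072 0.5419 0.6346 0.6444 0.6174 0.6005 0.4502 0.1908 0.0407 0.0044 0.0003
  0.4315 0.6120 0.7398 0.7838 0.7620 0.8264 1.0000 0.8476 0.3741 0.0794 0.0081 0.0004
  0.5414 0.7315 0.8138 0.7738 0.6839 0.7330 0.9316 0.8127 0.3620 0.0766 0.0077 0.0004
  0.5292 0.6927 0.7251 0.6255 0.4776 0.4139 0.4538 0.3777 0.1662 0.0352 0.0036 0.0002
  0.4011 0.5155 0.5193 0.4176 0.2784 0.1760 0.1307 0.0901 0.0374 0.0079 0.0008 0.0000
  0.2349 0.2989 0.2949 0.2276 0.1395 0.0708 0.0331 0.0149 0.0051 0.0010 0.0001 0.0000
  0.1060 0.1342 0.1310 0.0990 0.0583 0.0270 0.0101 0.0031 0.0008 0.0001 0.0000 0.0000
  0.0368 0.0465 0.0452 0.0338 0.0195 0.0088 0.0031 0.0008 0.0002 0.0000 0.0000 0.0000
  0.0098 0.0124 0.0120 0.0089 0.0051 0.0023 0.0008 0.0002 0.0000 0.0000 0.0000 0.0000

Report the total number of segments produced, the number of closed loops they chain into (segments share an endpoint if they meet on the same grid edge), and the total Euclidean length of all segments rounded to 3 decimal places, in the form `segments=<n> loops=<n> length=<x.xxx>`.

segments=22 loops=1 length=18.462

cell (0,2): code 0100 → (0.823,3.000)–(1.000,2.551)
cell (0,3): code 1100 → (0.774,4.000)–(0.823,3.000)
cell (0,4): code 1100 → (0.907,5.000)–(0.774,4.000)
cell (0,5): code 1100 → (0.978,6.000)–(0.907,5.000)
cell (0,6): code 1000 → (1.000,6.050)–(0.978,6.000)
cell (1,0): code 0100 → (1.907,1.000)–(2.000,0.895)
cell (1,1): code 1100 → (1.258,2.000)–(1.907,1.000)
cell (1,2): code 1110 → (1.000,2.551)–(1.258,2.000)
cell (1,6): code 1101 → (1.359,7.000)–(1.000,6.050)
cell (1,7): code 1000 → (2.000,7.538)–(1.359,7.000)
cell (2,0): code 0110 → (2.000,0.895)–(3.000,0.271)
cell (2,7): code 1001 → (3.000,7.487)–(2.000,7.538)
cell (3,0): code 0110 → (3.000,0.271)–(4.000,0.390)
cell (3,3): code 1011 → (4.000,3.220)–(3.441,4.000)
cell (3,4): code 0011 → (3.441,4.000)–(3.439,5.000)
cell (3,5): code 0011 → (3.439,5.000)–(3.709,6.000)
cell (3,6): code 0011 → (3.709,6.000)–(3.505,7.000)
cell (3,7): code 0001 → (3.505,7.000)–(3.000,7.487)
cell (4,0): code 0010 → (4.000,0.390)–(4.563,1.000)
cell (4,1): code 0011 → (4.563,1.000)–(4.642,2.000)
cell (4,2): code 0011 → (4.642,2.000)–(4.156,3.000)
cell (4,3): code 0001 → (4.156,3.000)–(4.000,3.220)
total: 22 segments, chained into 1 closed loop(s), length Σ = 18.461892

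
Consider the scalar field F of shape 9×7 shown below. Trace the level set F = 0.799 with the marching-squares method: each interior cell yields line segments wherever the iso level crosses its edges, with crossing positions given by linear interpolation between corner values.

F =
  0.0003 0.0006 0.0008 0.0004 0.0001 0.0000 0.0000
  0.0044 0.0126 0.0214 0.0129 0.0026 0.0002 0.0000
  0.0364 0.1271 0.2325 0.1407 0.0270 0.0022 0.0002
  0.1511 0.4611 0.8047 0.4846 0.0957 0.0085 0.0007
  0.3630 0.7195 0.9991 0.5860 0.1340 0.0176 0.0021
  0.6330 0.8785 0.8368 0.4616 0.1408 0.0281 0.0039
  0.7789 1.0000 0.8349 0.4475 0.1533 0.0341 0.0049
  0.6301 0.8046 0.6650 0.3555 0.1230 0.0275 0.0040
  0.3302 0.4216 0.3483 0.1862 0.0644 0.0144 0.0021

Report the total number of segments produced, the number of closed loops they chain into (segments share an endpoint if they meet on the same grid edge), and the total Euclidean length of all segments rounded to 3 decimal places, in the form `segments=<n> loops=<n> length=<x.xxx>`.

cell (2,1): code 0100 → (2.990,2.000)–(3.000,1.983)
cell (2,2): code 1000 → (3.000,2.018)–(2.990,2.000)
cell (3,1): code 0110 → (3.000,1.983)–(4.000,1.284)
cell (3,2): code 1001 → (4.000,2.484)–(3.000,2.018)
cell (4,0): code 0100 → (4.500,1.000)–(5.000,0.676)
cell (4,1): code 1110 → (4.000,1.284)–(4.500,1.000)
cell (4,2): code 1001 → (5.000,2.101)–(4.000,2.484)
cell (5,0): code 0110 → (5.000,0.676)–(6.000,0.091)
cell (5,2): code 1001 → (6.000,2.093)–(5.000,2.101)
cell (6,0): code 0110 → (6.000,0.091)–(7.000,0.968)
cell (6,1): code 1011 → (7.000,1.040)–(6.211,2.000)
cell (6,2): code 0001 → (6.211,2.000)–(6.000,2.093)
cell (7,0): code 0010 → (7.000,0.968)–(7.015,1.000)
cell (7,1): code 0001 → (7.015,1.000)–(7.000,1.040)
total: 14 segments, chained into 1 closed loop(s), length Σ = 9.645168

segments=14 loops=1 length=9.645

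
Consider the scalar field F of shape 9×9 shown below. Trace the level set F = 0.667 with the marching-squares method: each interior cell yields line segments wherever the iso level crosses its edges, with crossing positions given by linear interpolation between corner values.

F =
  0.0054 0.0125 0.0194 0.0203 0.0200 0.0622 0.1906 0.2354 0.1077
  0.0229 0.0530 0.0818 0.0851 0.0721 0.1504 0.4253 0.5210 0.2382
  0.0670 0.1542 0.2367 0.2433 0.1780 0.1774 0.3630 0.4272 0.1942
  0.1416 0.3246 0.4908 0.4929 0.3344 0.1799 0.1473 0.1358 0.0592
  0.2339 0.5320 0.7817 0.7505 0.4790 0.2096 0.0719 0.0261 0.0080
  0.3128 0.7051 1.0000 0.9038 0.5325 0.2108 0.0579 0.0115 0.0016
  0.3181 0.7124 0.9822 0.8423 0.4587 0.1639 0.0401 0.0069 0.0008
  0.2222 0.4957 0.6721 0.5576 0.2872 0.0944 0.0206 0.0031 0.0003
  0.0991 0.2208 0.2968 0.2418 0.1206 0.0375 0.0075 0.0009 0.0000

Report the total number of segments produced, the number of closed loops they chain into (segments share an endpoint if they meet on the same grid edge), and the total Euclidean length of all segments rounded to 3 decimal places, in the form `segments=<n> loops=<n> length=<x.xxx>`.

segments=14 loops=1 length=9.680

cell (3,1): code 0100 → (3.606,2.000)–(4.000,1.541)
cell (3,2): code 1100 → (3.676,3.000)–(3.606,2.000)
cell (3,3): code 1000 → (4.000,3.308)–(3.676,3.000)
cell (4,0): code 0100 → (4.780,1.000)–(5.000,0.903)
cell (4,1): code 1110 → (4.000,1.541)–(4.780,1.000)
cell (4,3): code 1001 → (5.000,3.638)–(4.000,3.308)
cell (5,0): code 0110 → (5.000,0.903)–(6.000,0.885)
cell (5,3): code 1001 → (6.000,3.457)–(5.000,3.638)
cell (6,0): code 0010 → (6.000,0.885)–(6.210,1.000)
cell (6,1): code 0111 → (6.210,1.000)–(7.000,1.971)
cell (6,2): code 1011 → (7.000,2.045)–(6.616,3.000)
cell (6,3): code 0001 → (6.616,3.000)–(6.000,3.457)
cell (7,1): code 0010 → (7.000,1.971)–(7.014,2.000)
cell (7,2): code 0001 → (7.014,2.000)–(7.000,2.045)
total: 14 segments, chained into 1 closed loop(s), length Σ = 9.680038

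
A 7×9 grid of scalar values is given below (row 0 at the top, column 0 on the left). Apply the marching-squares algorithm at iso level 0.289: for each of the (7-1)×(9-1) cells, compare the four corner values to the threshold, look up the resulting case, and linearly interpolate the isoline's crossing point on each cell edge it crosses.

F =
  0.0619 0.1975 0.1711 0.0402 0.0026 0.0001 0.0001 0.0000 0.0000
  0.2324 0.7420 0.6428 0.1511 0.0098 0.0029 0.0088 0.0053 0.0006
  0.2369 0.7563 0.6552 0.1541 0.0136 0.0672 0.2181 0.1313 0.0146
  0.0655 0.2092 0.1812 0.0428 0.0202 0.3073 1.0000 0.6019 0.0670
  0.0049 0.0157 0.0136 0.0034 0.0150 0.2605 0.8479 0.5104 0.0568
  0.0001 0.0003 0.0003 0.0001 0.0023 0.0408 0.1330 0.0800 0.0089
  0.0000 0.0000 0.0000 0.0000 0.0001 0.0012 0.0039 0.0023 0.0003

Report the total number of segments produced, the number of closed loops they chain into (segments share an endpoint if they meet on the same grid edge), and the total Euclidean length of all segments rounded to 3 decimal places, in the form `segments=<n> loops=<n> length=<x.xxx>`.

segments=18 loops=2 length=16.871

cell (0,0): code 0100 → (0.168,1.000)–(1.000,0.111)
cell (0,1): code 1100 → (0.250,2.000)–(0.168,1.000)
cell (0,2): code 1000 → (1.000,2.720)–(0.250,2.000)
cell (1,0): code 0110 → (1.000,0.111)–(2.000,0.100)
cell (1,2): code 1001 → (2.000,2.731)–(1.000,2.720)
cell (2,0): code 0010 → (2.000,0.100)–(2.854,1.000)
cell (2,1): code 0011 → (2.854,1.000)–(2.773,2.000)
cell (2,2): code 0001 → (2.773,2.000)–(2.000,2.731)
cell (2,4): code 0100 → (2.924,5.000)–(3.000,4.936)
cell (2,5): code 1100 → (2.091,6.000)–(2.924,5.000)
cell (2,6): code 1100 → (2.335,7.000)–(2.091,6.000)
cell (2,7): code 1000 → (3.000,7.585)–(2.335,7.000)
cell (3,4): code 0010 → (3.000,4.936)–(3.391,5.000)
cell (3,5): code 0111 → (3.391,5.000)–(4.000,5.049)
cell (3,7): code 1001 → (4.000,7.488)–(3.000,7.585)
cell (4,5): code 0010 → (4.000,5.049)–(4.782,6.000)
cell (4,6): code 0011 → (4.782,6.000)–(4.514,7.000)
cell (4,7): code 0001 → (4.514,7.000)–(4.000,7.488)
total: 18 segments, chained into 2 closed loop(s), length Σ = 16.871151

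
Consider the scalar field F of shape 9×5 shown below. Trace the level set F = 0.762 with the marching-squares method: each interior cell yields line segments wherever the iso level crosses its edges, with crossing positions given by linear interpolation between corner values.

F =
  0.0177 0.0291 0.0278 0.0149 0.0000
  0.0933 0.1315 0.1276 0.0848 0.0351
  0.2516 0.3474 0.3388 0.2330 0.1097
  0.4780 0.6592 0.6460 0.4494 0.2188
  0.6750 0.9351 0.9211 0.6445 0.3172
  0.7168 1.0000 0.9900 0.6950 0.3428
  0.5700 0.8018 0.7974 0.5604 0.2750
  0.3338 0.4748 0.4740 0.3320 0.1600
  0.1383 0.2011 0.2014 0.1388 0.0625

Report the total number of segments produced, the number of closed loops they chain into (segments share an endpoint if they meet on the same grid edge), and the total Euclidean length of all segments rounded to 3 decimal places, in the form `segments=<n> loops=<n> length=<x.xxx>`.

segments=10 loops=1 length=8.543

cell (3,0): code 0100 → (3.373,1.000)–(4.000,0.334)
cell (3,1): code 1100 → (3.422,2.000)–(3.373,1.000)
cell (3,2): code 1000 → (4.000,2.575)–(3.422,2.000)
cell (4,0): code 0110 → (4.000,0.334)–(5.000,0.160)
cell (4,2): code 1001 → (5.000,2.773)–(4.000,2.575)
cell (5,0): code 0110 → (5.000,0.160)–(6.000,0.828)
cell (5,2): code 1001 → (6.000,2.149)–(5.000,2.773)
cell (6,0): code 0010 → (6.000,0.828)–(6.122,1.000)
cell (6,1): code 0011 → (6.122,1.000)–(6.109,2.000)
cell (6,2): code 0001 → (6.109,2.000)–(6.000,2.149)
total: 10 segments, chained into 1 closed loop(s), length Σ = 8.543191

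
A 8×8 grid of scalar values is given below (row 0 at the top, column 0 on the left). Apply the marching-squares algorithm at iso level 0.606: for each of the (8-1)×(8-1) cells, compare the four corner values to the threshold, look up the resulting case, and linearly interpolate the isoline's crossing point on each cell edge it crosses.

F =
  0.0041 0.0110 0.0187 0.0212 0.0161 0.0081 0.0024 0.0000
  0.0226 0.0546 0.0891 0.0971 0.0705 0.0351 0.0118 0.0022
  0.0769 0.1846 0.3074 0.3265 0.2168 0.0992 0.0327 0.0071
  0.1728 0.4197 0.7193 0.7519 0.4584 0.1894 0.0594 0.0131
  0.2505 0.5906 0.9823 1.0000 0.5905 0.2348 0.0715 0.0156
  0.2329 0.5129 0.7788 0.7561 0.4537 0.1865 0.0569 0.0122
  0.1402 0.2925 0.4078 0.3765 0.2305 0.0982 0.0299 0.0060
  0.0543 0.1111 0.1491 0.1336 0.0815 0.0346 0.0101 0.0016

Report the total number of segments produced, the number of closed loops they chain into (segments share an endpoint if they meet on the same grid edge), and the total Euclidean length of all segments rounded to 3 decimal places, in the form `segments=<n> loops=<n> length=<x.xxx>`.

segments=10 loops=1 length=8.921

cell (2,1): code 0100 → (2.725,2.000)–(3.000,1.622)
cell (2,2): code 1100 → (2.657,3.000)–(2.725,2.000)
cell (2,3): code 1000 → (3.000,3.497)–(2.657,3.000)
cell (3,1): code 0110 → (3.000,1.622)–(4.000,1.039)
cell (3,3): code 1001 → (4.000,3.962)–(3.000,3.497)
cell (4,1): code 0110 → (4.000,1.039)–(5.000,1.350)
cell (4,3): code 1001 → (5.000,3.496)–(4.000,3.962)
cell (5,1): code 0010 → (5.000,1.350)–(5.466,2.000)
cell (5,2): code 0011 → (5.466,2.000)–(5.395,3.000)
cell (5,3): code 0001 → (5.395,3.000)–(5.000,3.496)
total: 10 segments, chained into 1 closed loop(s), length Σ = 8.920976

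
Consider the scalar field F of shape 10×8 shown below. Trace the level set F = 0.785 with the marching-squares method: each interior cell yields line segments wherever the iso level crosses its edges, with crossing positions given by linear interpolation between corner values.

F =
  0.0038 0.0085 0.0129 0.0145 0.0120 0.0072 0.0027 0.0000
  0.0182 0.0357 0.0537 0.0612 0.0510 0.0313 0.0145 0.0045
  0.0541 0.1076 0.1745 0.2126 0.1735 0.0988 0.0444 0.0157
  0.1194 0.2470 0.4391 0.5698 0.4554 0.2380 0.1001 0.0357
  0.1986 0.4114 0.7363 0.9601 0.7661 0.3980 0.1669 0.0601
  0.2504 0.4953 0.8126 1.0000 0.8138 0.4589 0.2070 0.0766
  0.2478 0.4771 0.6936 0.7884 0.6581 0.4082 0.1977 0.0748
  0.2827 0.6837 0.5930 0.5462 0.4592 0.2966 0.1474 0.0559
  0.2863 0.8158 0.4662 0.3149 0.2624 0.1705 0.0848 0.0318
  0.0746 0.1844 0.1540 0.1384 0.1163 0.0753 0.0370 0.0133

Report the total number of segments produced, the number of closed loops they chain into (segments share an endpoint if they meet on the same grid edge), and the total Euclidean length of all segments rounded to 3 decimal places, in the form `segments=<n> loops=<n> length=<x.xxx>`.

cell (3,2): code 0100 → (3.551,3.000)–(4.000,2.218)
cell (3,3): code 1000 → (4.000,3.903)–(3.551,3.000)
cell (4,1): code 0100 → (4.638,2.000)–(5.000,1.913)
cell (4,2): code 1110 → (4.000,2.218)–(4.638,2.000)
cell (4,3): code 1101 → (4.396,4.000)–(4.000,3.903)
cell (4,4): code 1000 → (5.000,4.081)–(4.396,4.000)
cell (5,1): code 0010 → (5.000,1.913)–(5.232,2.000)
cell (5,2): code 0111 → (5.232,2.000)–(6.000,2.964)
cell (5,3): code 1011 → (6.000,3.026)–(5.185,4.000)
cell (5,4): code 0001 → (5.185,4.000)–(5.000,4.081)
cell (6,2): code 0010 → (6.000,2.964)–(6.014,3.000)
cell (6,3): code 0001 → (6.014,3.000)–(6.000,3.026)
cell (7,0): code 0100 → (7.767,1.000)–(8.000,0.942)
cell (7,1): code 1000 → (8.000,1.088)–(7.767,1.000)
cell (8,0): code 0010 → (8.000,0.942)–(8.049,1.000)
cell (8,1): code 0001 → (8.049,1.000)–(8.000,1.088)
total: 16 segments, chained into 2 closed loop(s), length Σ = 7.660064

segments=16 loops=2 length=7.660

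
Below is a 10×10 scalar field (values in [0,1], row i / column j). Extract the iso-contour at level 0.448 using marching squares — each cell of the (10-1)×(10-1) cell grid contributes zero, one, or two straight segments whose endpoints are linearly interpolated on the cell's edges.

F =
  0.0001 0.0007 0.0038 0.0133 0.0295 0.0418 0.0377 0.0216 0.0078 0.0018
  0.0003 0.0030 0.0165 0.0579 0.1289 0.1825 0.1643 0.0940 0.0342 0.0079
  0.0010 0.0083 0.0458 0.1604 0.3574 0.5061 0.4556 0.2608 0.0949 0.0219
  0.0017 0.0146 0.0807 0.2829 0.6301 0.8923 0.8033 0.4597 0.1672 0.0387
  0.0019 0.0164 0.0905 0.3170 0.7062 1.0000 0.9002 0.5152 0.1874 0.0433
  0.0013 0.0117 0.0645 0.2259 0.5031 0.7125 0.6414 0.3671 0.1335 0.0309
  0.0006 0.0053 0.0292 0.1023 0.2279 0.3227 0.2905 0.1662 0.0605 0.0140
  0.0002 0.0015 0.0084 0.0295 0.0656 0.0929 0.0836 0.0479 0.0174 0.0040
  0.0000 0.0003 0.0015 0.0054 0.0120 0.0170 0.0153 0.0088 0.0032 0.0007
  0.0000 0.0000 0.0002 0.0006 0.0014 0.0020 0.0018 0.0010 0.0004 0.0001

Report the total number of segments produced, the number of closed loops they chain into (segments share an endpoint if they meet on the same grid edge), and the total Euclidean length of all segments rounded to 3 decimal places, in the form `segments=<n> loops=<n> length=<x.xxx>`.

cell (1,4): code 0100 → (1.820,5.000)–(2.000,4.609)
cell (1,5): code 1100 → (1.974,6.000)–(1.820,5.000)
cell (1,6): code 1000 → (2.000,6.039)–(1.974,6.000)
cell (2,3): code 0100 → (2.332,4.000)–(3.000,3.476)
cell (2,4): code 1110 → (2.000,4.609)–(2.332,4.000)
cell (2,6): code 1101 → (2.941,7.000)–(2.000,6.039)
cell (2,7): code 1000 → (3.000,7.040)–(2.941,7.000)
cell (3,3): code 0110 → (3.000,3.476)–(4.000,3.337)
cell (3,7): code 1001 → (4.000,7.205)–(3.000,7.040)
cell (4,3): code 0110 → (4.000,3.337)–(5.000,3.801)
cell (4,6): code 1011 → (5.000,6.705)–(4.454,7.000)
cell (4,7): code 0001 → (4.454,7.000)–(4.000,7.205)
cell (5,3): code 0010 → (5.000,3.801)–(5.200,4.000)
cell (5,4): code 0011 → (5.200,4.000)–(5.679,5.000)
cell (5,5): code 0011 → (5.679,5.000)–(5.551,6.000)
cell (5,6): code 0001 → (5.551,6.000)–(5.000,6.705)
total: 16 segments, chained into 1 closed loop(s), length Σ = 11.986114

segments=16 loops=1 length=11.986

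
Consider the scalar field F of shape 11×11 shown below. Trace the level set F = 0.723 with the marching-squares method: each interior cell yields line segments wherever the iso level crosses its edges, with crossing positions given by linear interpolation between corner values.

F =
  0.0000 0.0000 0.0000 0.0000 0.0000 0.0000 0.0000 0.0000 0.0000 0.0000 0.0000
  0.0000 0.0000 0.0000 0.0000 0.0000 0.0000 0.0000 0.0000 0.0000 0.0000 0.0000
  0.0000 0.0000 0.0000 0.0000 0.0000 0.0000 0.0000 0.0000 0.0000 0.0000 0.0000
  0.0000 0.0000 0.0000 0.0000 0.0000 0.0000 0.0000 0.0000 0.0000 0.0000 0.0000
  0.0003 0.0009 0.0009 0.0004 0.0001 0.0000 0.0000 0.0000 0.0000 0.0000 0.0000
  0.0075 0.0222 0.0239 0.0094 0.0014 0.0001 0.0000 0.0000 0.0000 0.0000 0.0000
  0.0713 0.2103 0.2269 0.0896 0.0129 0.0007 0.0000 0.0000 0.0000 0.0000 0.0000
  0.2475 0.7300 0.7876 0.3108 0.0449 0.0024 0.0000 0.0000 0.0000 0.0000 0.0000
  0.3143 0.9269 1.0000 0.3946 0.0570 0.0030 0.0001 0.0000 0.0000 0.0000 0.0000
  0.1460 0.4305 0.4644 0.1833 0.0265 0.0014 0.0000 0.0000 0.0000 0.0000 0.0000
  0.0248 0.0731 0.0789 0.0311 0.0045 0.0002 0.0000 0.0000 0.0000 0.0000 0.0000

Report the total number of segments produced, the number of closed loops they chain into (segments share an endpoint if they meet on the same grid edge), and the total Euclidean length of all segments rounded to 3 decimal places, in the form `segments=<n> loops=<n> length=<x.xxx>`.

cell (6,0): code 0100 → (6.987,1.000)–(7.000,0.985)
cell (6,1): code 1100 → (6.885,2.000)–(6.987,1.000)
cell (6,2): code 1000 → (7.000,2.135)–(6.885,2.000)
cell (7,0): code 0110 → (7.000,0.985)–(8.000,0.667)
cell (7,2): code 1001 → (8.000,2.458)–(7.000,2.135)
cell (8,0): code 0010 → (8.000,0.667)–(8.411,1.000)
cell (8,1): code 0011 → (8.411,1.000)–(8.517,2.000)
cell (8,2): code 0001 → (8.517,2.000)–(8.000,2.458)
total: 8 segments, chained into 1 closed loop(s), length Σ = 5.527692

segments=8 loops=1 length=5.528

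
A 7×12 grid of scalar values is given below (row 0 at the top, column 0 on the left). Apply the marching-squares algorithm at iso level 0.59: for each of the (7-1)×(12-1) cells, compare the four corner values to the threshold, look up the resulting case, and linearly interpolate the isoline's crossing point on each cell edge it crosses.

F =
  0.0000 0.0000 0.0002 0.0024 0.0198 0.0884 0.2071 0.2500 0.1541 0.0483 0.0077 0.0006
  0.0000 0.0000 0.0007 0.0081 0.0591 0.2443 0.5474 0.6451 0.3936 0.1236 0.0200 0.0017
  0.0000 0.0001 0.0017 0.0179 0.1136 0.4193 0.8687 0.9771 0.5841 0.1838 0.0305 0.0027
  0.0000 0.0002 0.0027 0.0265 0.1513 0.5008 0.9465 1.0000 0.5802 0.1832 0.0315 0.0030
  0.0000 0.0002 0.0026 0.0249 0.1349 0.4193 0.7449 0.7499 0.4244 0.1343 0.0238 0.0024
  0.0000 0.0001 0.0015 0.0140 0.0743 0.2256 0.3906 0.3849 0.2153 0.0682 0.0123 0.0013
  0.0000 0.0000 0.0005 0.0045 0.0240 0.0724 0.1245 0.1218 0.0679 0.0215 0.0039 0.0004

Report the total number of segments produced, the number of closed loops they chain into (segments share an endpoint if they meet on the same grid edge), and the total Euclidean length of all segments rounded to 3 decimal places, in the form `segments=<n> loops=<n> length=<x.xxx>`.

segments=12 loops=1 length=10.105

cell (0,6): code 0100 → (0.861,7.000)–(1.000,6.436)
cell (0,7): code 1000 → (1.000,7.219)–(0.861,7.000)
cell (1,5): code 0100 → (1.133,6.000)–(2.000,5.380)
cell (1,6): code 1110 → (1.000,6.436)–(1.133,6.000)
cell (1,7): code 1001 → (2.000,7.985)–(1.000,7.219)
cell (2,5): code 0110 → (2.000,5.380)–(3.000,5.200)
cell (2,7): code 1001 → (3.000,7.977)–(2.000,7.985)
cell (3,5): code 0110 → (3.000,5.200)–(4.000,5.524)
cell (3,7): code 1001 → (4.000,7.491)–(3.000,7.977)
cell (4,5): code 0010 → (4.000,5.524)–(4.437,6.000)
cell (4,6): code 0011 → (4.437,6.000)–(4.438,7.000)
cell (4,7): code 0001 → (4.438,7.000)–(4.000,7.491)
total: 12 segments, chained into 1 closed loop(s), length Σ = 10.105499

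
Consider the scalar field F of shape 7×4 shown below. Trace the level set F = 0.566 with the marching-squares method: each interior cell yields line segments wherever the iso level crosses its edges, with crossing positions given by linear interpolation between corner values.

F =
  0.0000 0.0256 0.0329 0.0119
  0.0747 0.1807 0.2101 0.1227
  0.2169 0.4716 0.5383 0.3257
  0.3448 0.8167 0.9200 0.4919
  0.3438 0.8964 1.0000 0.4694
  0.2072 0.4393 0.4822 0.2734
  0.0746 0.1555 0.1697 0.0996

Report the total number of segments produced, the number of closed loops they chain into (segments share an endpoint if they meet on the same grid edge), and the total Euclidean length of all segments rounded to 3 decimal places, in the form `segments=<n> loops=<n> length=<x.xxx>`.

segments=8 loops=1 length=8.281

cell (2,0): code 0100 → (2.274,1.000)–(3.000,0.469)
cell (2,1): code 1100 → (2.073,2.000)–(2.274,1.000)
cell (2,2): code 1000 → (3.000,2.827)–(2.073,2.000)
cell (3,0): code 0110 → (3.000,0.469)–(4.000,0.402)
cell (3,2): code 1001 → (4.000,2.818)–(3.000,2.827)
cell (4,0): code 0010 → (4.000,0.402)–(4.723,1.000)
cell (4,1): code 0011 → (4.723,1.000)–(4.838,2.000)
cell (4,2): code 0001 → (4.838,2.000)–(4.000,2.818)
total: 8 segments, chained into 1 closed loop(s), length Σ = 8.280595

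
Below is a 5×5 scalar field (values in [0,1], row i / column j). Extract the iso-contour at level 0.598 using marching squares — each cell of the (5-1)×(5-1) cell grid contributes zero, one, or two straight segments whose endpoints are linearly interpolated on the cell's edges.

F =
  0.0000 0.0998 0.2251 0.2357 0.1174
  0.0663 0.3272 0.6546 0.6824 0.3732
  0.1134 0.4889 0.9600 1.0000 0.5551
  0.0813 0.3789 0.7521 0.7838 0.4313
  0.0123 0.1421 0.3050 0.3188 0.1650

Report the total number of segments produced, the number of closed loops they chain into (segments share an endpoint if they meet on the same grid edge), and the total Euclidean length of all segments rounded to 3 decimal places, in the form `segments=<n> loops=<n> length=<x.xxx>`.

cell (0,1): code 0100 → (0.868,2.000)–(1.000,1.827)
cell (0,2): code 1100 → (0.811,3.000)–(0.868,2.000)
cell (0,3): code 1000 → (1.000,3.273)–(0.811,3.000)
cell (1,1): code 0110 → (1.000,1.827)–(2.000,1.232)
cell (1,3): code 1001 → (2.000,3.904)–(1.000,3.273)
cell (2,1): code 0110 → (2.000,1.232)–(3.000,1.587)
cell (2,3): code 1001 → (3.000,3.527)–(2.000,3.904)
cell (3,1): code 0010 → (3.000,1.587)–(3.345,2.000)
cell (3,2): code 0011 → (3.345,2.000)–(3.400,3.000)
cell (3,3): code 0001 → (3.400,3.000)–(3.000,3.527)
total: 10 segments, chained into 1 closed loop(s), length Σ = 8.227738

segments=10 loops=1 length=8.228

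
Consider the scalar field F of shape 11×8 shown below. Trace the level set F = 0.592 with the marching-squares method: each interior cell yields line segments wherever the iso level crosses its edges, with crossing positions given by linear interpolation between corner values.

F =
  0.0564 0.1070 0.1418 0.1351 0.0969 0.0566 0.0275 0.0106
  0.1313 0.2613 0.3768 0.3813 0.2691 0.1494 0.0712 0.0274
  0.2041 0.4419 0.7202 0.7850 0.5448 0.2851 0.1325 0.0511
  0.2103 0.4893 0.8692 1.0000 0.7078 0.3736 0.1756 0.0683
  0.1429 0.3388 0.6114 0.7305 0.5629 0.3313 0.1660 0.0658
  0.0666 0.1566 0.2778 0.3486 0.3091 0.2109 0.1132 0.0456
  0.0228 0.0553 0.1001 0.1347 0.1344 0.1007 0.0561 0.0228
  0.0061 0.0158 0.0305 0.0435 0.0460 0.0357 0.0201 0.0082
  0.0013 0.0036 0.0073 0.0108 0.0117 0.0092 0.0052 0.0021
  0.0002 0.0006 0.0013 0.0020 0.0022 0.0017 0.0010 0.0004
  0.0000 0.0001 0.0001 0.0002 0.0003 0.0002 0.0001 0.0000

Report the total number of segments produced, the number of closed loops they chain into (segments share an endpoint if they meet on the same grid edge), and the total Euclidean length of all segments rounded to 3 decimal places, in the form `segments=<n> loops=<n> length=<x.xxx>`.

cell (1,1): code 0100 → (1.627,2.000)–(2.000,1.539)
cell (1,2): code 1100 → (1.522,3.000)–(1.627,2.000)
cell (1,3): code 1000 → (2.000,3.803)–(1.522,3.000)
cell (2,1): code 0110 → (2.000,1.539)–(3.000,1.270)
cell (2,3): code 1101 → (2.290,4.000)–(2.000,3.803)
cell (2,4): code 1000 → (3.000,4.346)–(2.290,4.000)
cell (3,1): code 0110 → (3.000,1.270)–(4.000,1.929)
cell (3,3): code 1011 → (4.000,3.826)–(3.799,4.000)
cell (3,4): code 0001 → (3.799,4.000)–(3.000,4.346)
cell (4,1): code 0010 → (4.000,1.929)–(4.058,2.000)
cell (4,2): code 0011 → (4.058,2.000)–(4.363,3.000)
cell (4,3): code 0001 → (4.363,3.000)–(4.000,3.826)
total: 12 segments, chained into 1 closed loop(s), length Σ = 9.082863

segments=12 loops=1 length=9.083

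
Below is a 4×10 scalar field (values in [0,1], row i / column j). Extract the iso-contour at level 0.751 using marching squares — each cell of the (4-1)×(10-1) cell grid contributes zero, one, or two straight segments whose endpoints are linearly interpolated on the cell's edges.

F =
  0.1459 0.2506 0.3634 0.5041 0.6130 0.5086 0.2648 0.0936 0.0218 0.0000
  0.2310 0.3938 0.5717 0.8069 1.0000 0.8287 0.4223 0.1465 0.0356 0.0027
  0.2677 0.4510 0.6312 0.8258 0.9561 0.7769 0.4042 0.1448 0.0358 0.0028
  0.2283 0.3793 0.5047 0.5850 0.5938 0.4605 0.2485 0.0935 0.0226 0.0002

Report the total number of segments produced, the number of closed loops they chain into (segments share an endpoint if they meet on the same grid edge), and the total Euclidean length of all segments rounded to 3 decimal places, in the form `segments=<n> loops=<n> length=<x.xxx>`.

segments=10 loops=1 length=7.550

cell (0,2): code 0100 → (0.815,3.000)–(1.000,2.762)
cell (0,3): code 1100 → (0.357,4.000)–(0.815,3.000)
cell (0,4): code 1100 → (0.757,5.000)–(0.357,4.000)
cell (0,5): code 1000 → (1.000,5.191)–(0.757,5.000)
cell (1,2): code 0110 → (1.000,2.762)–(2.000,2.616)
cell (1,5): code 1001 → (2.000,5.069)–(1.000,5.191)
cell (2,2): code 0010 → (2.000,2.616)–(2.311,3.000)
cell (2,3): code 0011 → (2.311,3.000)–(2.566,4.000)
cell (2,4): code 0011 → (2.566,4.000)–(2.082,5.000)
cell (2,5): code 0001 → (2.082,5.000)–(2.000,5.069)
total: 10 segments, chained into 1 closed loop(s), length Σ = 7.550307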